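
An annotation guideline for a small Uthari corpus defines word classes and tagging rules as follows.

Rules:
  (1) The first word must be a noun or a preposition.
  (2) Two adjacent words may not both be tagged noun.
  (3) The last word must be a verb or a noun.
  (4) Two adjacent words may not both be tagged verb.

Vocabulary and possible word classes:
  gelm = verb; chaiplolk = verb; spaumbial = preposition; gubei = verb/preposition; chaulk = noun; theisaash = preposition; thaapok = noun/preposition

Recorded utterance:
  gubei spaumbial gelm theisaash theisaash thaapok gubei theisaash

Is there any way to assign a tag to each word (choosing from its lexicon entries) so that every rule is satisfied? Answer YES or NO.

Candidates per position — 1:gubei {verb,preposition}; 2:spaumbial {preposition}; 3:gelm {verb}; 4:theisaash {preposition}; 5:theisaash {preposition}; 6:thaapok {noun,preposition}; 7:gubei {verb,preposition}; 8:theisaash {preposition}.
Rule 3 cannot be satisfied by any choice of tags from the lexicon.
So there is no consistent tagging.

NO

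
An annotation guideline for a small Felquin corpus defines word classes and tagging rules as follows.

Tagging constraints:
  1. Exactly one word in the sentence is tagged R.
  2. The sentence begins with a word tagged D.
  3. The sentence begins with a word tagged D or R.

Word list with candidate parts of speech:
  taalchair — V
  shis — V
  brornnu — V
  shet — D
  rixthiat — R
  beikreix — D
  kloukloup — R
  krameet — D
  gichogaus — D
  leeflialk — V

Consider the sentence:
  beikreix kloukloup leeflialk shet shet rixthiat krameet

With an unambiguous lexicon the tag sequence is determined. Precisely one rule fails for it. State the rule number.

Fixed tagging: D R V D D R D.
Rule check: R1 fails, R2 ok, R3 ok.
Only rule 1 fails.

1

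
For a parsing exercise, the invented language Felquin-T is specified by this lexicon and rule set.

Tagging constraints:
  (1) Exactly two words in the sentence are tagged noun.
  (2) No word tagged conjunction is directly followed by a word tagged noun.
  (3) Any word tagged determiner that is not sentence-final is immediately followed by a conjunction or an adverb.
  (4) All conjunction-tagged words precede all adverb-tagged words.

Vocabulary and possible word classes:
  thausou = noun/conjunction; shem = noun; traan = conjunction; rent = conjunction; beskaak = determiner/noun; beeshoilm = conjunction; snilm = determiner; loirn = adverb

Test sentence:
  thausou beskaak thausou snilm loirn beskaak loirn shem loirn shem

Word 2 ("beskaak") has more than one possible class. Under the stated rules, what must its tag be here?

determiner

Candidates per position — 1:thausou {noun,conjunction}; 2:beskaak {determiner,noun}; 3:thausou {noun,conjunction}; 4:snilm {determiner}; 5:loirn {adverb}; 6:beskaak {determiner,noun}; 7:loirn {adverb}; 8:shem {noun}; 9:loirn {adverb}; 10:shem {noun}.
If word 1 were noun, no tagging could satisfy rule 1; so word 1 is conjunction.
If word 2 were noun, no tagging could satisfy rule 1; so word 2 is determiner.
If word 3 were noun, no tagging could satisfy rule 1; so word 3 is conjunction.
If word 6 were noun, no tagging could satisfy rule 1; so word 6 is determiner.
The only consistent sequence is: conjunction determiner conjunction determiner adverb determiner adverb noun adverb noun.
Checking: rule 1 holds; rule 2 holds; rule 3 holds; rule 4 holds.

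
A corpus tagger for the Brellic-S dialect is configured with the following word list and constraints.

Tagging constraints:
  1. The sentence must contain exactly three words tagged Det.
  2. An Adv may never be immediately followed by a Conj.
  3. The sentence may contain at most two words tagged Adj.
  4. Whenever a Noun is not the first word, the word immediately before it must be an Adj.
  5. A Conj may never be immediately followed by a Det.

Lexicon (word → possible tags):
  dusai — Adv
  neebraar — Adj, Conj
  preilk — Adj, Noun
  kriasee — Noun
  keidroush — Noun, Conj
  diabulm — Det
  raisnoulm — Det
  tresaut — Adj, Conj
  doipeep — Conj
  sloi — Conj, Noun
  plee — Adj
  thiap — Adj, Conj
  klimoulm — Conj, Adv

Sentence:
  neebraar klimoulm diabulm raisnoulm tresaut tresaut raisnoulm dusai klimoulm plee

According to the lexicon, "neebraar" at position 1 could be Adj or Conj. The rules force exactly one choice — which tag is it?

Candidates per position — 1:neebraar {Adj,Conj}; 2:klimoulm {Conj,Adv}; 3:diabulm {Det}; 4:raisnoulm {Det}; 5:tresaut {Adj,Conj}; 6:tresaut {Adj,Conj}; 7:raisnoulm {Det}; 8:dusai {Adv}; 9:klimoulm {Conj,Adv}; 10:plee {Adj}.
Word 2 cannot be Conj — rule 5 would then fail for every completion. It is Adv.
Word 6 cannot be Conj — rule 5 would then fail for every completion. It is Adj.
Word 9 cannot be Conj — rule 2 would then fail for every completion. It is Adv.
Word 1 cannot be Adj — rule 3 would then fail for every completion. It is Conj.
Word 5 cannot be Adj — rule 3 would then fail for every completion. It is Conj.
The only consistent sequence is: Conj Adv Det Det Conj Adj Det Adv Adv Adj.
Verifying each rule — rule 1 ✓; rule 2 ✓; rule 3 ✓; rule 4 ✓; rule 5 ✓.

Conj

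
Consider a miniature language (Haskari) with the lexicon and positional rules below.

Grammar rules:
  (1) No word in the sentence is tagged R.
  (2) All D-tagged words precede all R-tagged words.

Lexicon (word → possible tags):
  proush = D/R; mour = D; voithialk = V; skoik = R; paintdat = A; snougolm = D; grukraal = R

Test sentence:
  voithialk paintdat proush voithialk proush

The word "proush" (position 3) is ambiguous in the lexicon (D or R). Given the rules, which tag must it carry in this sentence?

Candidates per position — 1:voithialk {V}; 2:paintdat {A}; 3:proush {D,R}; 4:voithialk {V}; 5:proush {D,R}.
If word 3 were R, no tagging could satisfy rule 1; so word 3 is D.
If word 5 were R, no tagging could satisfy rule 1; so word 5 is D.
The only consistent sequence is: V A D V D.
Verifying each rule — rule 1 ok; rule 2 ok.

D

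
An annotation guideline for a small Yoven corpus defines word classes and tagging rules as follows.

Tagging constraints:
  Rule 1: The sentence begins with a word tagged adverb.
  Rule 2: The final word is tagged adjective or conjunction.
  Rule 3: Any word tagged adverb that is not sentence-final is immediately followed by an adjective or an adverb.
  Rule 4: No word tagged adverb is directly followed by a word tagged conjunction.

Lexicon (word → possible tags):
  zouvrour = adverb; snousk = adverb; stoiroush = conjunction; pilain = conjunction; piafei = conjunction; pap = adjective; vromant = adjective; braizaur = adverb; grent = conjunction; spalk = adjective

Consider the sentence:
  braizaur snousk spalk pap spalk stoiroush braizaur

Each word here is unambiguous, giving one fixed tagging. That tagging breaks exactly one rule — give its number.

2

Fixed tagging: adverb adverb adjective adjective adjective conjunction adverb.
Checking each rule: R1 ✓, R2 ✗, R3 ✓, R4 ✓.
Only rule 2 fails.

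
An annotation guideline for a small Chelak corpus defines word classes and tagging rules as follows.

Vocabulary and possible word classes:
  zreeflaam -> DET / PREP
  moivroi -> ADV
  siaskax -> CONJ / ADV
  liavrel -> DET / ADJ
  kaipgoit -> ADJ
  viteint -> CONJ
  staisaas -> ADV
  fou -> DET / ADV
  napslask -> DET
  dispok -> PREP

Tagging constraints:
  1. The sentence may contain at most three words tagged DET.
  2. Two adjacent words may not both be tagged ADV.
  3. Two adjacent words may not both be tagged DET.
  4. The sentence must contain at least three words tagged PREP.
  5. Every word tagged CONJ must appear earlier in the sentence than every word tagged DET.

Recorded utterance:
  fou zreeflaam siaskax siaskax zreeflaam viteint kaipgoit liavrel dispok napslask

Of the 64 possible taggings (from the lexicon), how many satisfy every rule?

Candidates per position — 1:fou {DET,ADV}; 2:zreeflaam {DET,PREP}; 3:siaskax {CONJ,ADV}; 4:siaskax {CONJ,ADV}; 5:zreeflaam {DET,PREP}; 6:viteint {CONJ}; 7:kaipgoit {ADJ}; 8:liavrel {DET,ADJ}; 9:dispok {PREP}; 10:napslask {DET}.
There are 64 candidate sequences in total.
Checking each against the rules leaves 6 sequences.
Count = 6.

6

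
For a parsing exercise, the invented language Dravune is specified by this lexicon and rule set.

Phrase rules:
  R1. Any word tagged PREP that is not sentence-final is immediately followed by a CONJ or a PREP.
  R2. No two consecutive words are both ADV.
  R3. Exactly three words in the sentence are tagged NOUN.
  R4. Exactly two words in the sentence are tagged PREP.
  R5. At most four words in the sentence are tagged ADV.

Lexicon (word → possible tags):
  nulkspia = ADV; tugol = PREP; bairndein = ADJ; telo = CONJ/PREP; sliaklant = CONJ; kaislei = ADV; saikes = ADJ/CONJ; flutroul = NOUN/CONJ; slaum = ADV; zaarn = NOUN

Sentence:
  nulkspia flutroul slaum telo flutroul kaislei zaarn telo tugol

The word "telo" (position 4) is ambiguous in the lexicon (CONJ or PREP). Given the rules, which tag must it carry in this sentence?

Candidates per position — 1:nulkspia {ADV}; 2:flutroul {NOUN,CONJ}; 3:slaum {ADV}; 4:telo {CONJ,PREP}; 5:flutroul {NOUN,CONJ}; 6:kaislei {ADV}; 7:zaarn {NOUN}; 8:telo {CONJ,PREP}; 9:tugol {PREP}.
Position 2: CONJ is ruled out by rule 3; that leaves NOUN.
Position 5: CONJ is ruled out by rule 3; that leaves NOUN.
Position 4: PREP is ruled out by rule 1; that leaves CONJ.
Position 8: CONJ is ruled out by rule 4; that leaves PREP.
The only consistent sequence is: ADV NOUN ADV CONJ NOUN ADV NOUN PREP PREP.
Checking: rule 1 holds; rule 2 holds; rule 3 holds; rule 4 holds; rule 5 holds.

CONJ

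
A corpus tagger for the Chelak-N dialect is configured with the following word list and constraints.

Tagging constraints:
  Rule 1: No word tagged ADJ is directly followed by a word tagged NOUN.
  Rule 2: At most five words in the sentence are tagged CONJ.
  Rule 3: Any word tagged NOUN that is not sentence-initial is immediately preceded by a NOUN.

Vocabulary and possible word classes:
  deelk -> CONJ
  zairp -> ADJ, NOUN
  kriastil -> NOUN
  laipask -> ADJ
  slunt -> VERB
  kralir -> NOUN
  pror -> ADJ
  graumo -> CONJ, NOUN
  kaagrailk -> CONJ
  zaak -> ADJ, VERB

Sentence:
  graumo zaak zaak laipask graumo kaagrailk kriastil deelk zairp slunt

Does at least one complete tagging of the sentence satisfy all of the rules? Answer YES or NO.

NO

Candidates per position — 1:graumo {CONJ,NOUN}; 2:zaak {ADJ,VERB}; 3:zaak {ADJ,VERB}; 4:laipask {ADJ}; 5:graumo {CONJ,NOUN}; 6:kaagrailk {CONJ}; 7:kriastil {NOUN}; 8:deelk {CONJ}; 9:zairp {ADJ,NOUN}; 10:slunt {VERB}.
Rule 3 cannot be satisfied by any choice of tags from the lexicon.
So there is no consistent tagging.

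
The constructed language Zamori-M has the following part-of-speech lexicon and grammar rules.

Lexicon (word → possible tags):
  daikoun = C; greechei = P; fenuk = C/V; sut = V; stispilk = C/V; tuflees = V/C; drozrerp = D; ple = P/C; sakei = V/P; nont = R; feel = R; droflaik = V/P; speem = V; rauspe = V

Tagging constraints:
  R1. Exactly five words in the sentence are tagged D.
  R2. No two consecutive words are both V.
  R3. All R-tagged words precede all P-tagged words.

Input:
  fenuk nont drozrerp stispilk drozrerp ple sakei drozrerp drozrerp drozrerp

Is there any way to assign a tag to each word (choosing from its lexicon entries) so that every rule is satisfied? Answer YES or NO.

YES

Candidates per position — 1:fenuk {C,V}; 2:nont {R}; 3:drozrerp {D}; 4:stispilk {C,V}; 5:drozrerp {D}; 6:ple {P,C}; 7:sakei {V,P}; 8:drozrerp {D}; 9:drozrerp {D}; 10:drozrerp {D}.
One satisfying assignment: V R D C D C V D D D.
Rule-by-rule: rule 1 ✓; rule 2 ✓; rule 3 ✓.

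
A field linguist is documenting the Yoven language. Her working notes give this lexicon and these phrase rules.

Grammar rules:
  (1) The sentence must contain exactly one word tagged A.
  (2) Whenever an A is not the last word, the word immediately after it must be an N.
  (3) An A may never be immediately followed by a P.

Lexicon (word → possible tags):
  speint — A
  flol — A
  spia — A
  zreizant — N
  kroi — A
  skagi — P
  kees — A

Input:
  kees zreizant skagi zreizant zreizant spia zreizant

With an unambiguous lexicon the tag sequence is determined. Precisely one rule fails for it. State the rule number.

1

Fixed tagging: A N P N N A N.
Applying the rules: R1 fails, R2 ok, R3 ok.
Only rule 1 fails.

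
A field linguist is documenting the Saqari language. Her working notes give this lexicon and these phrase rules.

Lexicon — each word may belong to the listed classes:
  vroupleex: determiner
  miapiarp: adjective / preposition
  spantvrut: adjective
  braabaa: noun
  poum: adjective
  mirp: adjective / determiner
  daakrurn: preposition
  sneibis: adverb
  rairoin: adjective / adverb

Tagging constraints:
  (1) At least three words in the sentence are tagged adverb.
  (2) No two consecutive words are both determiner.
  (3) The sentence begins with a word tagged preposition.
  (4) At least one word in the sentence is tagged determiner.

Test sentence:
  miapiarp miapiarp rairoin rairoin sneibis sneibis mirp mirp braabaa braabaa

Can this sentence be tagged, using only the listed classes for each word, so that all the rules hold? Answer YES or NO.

YES

Candidates per position — 1:miapiarp {adjective,preposition}; 2:miapiarp {adjective,preposition}; 3:rairoin {adjective,adverb}; 4:rairoin {adjective,adverb}; 5:sneibis {adverb}; 6:sneibis {adverb}; 7:mirp {adjective,determiner}; 8:mirp {adjective,determiner}; 9:braabaa {noun}; 10:braabaa {noun}.
One satisfying assignment: preposition adjective adjective adverb adverb adverb determiner adjective noun noun.
Checking: rule 1 holds; rule 2 holds; rule 3 holds; rule 4 holds.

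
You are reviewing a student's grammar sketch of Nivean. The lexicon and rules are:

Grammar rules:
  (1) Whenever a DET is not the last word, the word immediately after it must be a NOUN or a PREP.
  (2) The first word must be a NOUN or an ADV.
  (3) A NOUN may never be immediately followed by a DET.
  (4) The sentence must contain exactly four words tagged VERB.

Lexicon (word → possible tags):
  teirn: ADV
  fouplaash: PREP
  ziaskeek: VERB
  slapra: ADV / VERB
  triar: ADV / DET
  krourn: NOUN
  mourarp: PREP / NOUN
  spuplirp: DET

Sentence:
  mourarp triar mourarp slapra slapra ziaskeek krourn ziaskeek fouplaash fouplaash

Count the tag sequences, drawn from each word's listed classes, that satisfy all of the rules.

Candidates per position — 1:mourarp {PREP,NOUN}; 2:triar {ADV,DET}; 3:mourarp {PREP,NOUN}; 4:slapra {ADV,VERB}; 5:slapra {ADV,VERB}; 6:ziaskeek {VERB}; 7:krourn {NOUN}; 8:ziaskeek {VERB}; 9:fouplaash {PREP}; 10:fouplaash {PREP}.
There are 32 candidate sequences in total.
The sequences that satisfy every rule: NOUN ADV PREP VERB VERB VERB NOUN VERB PREP PREP; NOUN ADV NOUN VERB VERB VERB NOUN VERB PREP PREP.
Count = 2.

2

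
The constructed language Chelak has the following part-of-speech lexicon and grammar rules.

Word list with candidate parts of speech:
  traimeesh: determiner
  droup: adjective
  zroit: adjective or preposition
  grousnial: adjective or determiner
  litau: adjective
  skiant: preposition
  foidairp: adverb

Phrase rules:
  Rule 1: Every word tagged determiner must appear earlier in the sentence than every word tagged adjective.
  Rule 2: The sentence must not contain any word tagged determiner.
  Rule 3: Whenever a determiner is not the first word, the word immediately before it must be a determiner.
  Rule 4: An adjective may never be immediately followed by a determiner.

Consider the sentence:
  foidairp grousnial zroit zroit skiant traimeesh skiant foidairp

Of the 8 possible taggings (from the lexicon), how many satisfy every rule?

0

Candidates per position — 1:foidairp {adverb}; 2:grousnial {adjective,determiner}; 3:zroit {adjective,preposition}; 4:zroit {adjective,preposition}; 5:skiant {preposition}; 6:traimeesh {determiner}; 7:skiant {preposition}; 8:foidairp {adverb}.
There are 8 candidate sequences in total.
Rule 2 cannot be satisfied by any choice of tags from the lexicon.
So there is no consistent tagging.
Count = 0.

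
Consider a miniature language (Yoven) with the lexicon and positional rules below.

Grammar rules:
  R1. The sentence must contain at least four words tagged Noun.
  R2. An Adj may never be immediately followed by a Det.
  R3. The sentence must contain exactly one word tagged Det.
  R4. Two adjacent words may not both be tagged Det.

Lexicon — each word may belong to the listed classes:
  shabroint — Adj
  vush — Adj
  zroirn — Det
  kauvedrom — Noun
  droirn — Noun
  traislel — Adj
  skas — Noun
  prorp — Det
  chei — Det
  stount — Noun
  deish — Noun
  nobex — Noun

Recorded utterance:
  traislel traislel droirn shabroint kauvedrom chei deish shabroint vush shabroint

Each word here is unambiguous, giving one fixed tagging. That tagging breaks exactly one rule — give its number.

Fixed tagging: Adj Adj Noun Adj Noun Det Noun Adj Adj Adj.
Applying the rules: R1 violated, R2 holds, R3 holds, R4 holds.
Only rule 1 fails.

1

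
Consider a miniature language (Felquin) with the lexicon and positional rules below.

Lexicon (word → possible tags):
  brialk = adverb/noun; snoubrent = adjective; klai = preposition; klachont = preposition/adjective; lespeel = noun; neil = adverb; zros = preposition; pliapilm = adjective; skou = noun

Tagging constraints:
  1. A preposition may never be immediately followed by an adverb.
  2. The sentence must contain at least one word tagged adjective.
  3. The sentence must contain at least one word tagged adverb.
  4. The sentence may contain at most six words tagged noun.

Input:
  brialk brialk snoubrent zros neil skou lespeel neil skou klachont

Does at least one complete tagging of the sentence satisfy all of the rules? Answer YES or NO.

Candidates per position — 1:brialk {adverb,noun}; 2:brialk {adverb,noun}; 3:snoubrent {adjective}; 4:zros {preposition}; 5:neil {adverb}; 6:skou {noun}; 7:lespeel {noun}; 8:neil {adverb}; 9:skou {noun}; 10:klachont {preposition,adjective}.
Rule 1 cannot be satisfied by any choice of tags from the lexicon.
So there is no consistent tagging.

NO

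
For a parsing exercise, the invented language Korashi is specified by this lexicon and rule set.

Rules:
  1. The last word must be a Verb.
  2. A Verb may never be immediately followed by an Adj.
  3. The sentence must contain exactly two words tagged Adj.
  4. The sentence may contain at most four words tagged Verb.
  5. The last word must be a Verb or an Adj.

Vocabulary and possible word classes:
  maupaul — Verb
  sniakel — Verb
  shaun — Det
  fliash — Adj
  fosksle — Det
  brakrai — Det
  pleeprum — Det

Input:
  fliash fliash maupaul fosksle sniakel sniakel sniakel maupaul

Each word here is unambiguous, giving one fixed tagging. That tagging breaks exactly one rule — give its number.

Fixed tagging: Adj Adj Verb Det Verb Verb Verb Verb.
Applying the rules: R1 ok, R2 ok, R3 ok, R4 fails, R5 ok.
Only rule 4 fails.

4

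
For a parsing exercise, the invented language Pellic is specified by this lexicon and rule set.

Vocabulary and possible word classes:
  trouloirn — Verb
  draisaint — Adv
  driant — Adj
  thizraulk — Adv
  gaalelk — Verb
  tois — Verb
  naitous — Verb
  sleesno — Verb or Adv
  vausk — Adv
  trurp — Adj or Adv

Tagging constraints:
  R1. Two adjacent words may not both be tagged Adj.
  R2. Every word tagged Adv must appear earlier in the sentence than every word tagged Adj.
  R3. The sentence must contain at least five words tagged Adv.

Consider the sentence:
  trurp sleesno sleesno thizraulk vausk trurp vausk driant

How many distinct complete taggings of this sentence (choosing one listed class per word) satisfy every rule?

4

Candidates per position — 1:trurp {Adj,Adv}; 2:sleesno {Verb,Adv}; 3:sleesno {Verb,Adv}; 4:thizraulk {Adv}; 5:vausk {Adv}; 6:trurp {Adj,Adv}; 7:vausk {Adv}; 8:driant {Adj}.
There are 16 candidate sequences in total.
The sequences that satisfy every rule: Adv Verb Verb Adv Adv Adv Adv Adj; Adv Verb Adv Adv Adv Adv Adv Adj; Adv Adv Verb Adv Adv Adv Adv Adj; Adv Adv Adv Adv Adv Adv Adv Adj.
Count = 4.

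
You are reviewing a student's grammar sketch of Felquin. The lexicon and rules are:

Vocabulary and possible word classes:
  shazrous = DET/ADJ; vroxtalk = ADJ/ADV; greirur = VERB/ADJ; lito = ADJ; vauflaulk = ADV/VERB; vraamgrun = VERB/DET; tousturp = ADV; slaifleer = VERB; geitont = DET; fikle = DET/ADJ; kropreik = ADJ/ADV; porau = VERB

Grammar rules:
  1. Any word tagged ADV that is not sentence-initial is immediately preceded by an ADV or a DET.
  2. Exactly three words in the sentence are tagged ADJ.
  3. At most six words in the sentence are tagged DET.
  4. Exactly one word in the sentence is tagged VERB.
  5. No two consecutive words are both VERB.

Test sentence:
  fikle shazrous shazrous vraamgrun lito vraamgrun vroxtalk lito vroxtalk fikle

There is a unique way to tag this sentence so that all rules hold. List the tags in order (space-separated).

DET DET DET VERB ADJ DET ADV ADJ ADJ DET

Candidates per position — 1:fikle {DET,ADJ}; 2:shazrous {DET,ADJ}; 3:shazrous {DET,ADJ}; 4:vraamgrun {VERB,DET}; 5:lito {ADJ}; 6:vraamgrun {VERB,DET}; 7:vroxtalk {ADJ,ADV}; 8:lito {ADJ}; 9:vroxtalk {ADJ,ADV}; 10:fikle {DET,ADJ}.
If word 9 were ADV, no tagging could satisfy rule 1; so word 9 is ADJ.
If word 10 were ADJ, no tagging could satisfy rule 2; so word 10 is DET.
If word 1 were ADJ, no tagging could satisfy rule 2; so word 1 is DET.
If word 2 were ADJ, no tagging could satisfy rule 2; so word 2 is DET.
If word 3 were ADJ, no tagging could satisfy rule 2; so word 3 is DET.
If word 7 were ADJ, no tagging could satisfy rule 2; so word 7 is ADV.
If word 6 were VERB, no tagging could satisfy rule 1; so word 6 is DET.
If word 4 were DET, no tagging could satisfy rule 4; so word 4 is VERB.
The only consistent sequence is: DET DET DET VERB ADJ DET ADV ADJ ADJ DET.
Checking: rule 1 ok; rule 2 ok; rule 3 ok; rule 4 ok; rule 5 ok.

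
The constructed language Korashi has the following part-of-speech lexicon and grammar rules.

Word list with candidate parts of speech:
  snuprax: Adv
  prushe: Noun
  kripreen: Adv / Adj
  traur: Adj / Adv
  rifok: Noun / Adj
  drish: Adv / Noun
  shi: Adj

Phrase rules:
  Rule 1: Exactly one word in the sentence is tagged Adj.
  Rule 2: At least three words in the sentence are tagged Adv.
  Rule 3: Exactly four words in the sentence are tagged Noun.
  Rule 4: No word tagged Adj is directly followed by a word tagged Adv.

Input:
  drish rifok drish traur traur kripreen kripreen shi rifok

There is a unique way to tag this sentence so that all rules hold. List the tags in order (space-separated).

Candidates per position — 1:drish {Adv,Noun}; 2:rifok {Noun,Adj}; 3:drish {Adv,Noun}; 4:traur {Adj,Adv}; 5:traur {Adj,Adv}; 6:kripreen {Adv,Adj}; 7:kripreen {Adv,Adj}; 8:shi {Adj}; 9:rifok {Noun,Adj}.
Word 1 cannot be Adv — rule 3 would then fail for every completion. It is Noun.
Word 2 cannot be Adj — rule 1 would then fail for every completion. It is Noun.
Word 3 cannot be Adv — rule 3 would then fail for every completion. It is Noun.
Word 4 cannot be Adj — rule 1 would then fail for every completion. It is Adv.
Word 5 cannot be Adj — rule 1 would then fail for every completion. It is Adv.
Word 6 cannot be Adj — rule 1 would then fail for every completion. It is Adv.
Word 7 cannot be Adj — rule 1 would then fail for every completion. It is Adv.
Word 9 cannot be Adj — rule 1 would then fail for every completion. It is Noun.
The unique satisfying tagging is: Noun Noun Noun Adv Adv Adv Adv Adj Noun.
Check: rule 1 ✓; rule 2 ✓; rule 3 ✓; rule 4 ✓.

Noun Noun Noun Adv Adv Adv Adv Adj Noun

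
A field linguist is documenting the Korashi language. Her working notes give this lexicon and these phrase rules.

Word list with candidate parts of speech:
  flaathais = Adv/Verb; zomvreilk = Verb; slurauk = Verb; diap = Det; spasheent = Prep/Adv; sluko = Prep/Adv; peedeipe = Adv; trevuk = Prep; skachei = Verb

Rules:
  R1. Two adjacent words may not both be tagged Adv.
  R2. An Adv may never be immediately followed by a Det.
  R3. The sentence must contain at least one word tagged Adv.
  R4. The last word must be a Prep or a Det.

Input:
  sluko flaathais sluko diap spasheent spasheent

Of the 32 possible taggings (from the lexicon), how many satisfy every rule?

5

Candidates per position — 1:sluko {Prep,Adv}; 2:flaathais {Adv,Verb}; 3:sluko {Prep,Adv}; 4:diap {Det}; 5:spasheent {Prep,Adv}; 6:spasheent {Prep,Adv}.
There are 32 candidate sequences in total.
The sequences that satisfy every rule: Prep Adv Prep Det Prep Prep; Prep Adv Prep Det Adv Prep; Prep Verb Prep Det Adv Prep; Adv Verb Prep Det Prep Prep; Adv Verb Prep Det Adv Prep.
Count = 5.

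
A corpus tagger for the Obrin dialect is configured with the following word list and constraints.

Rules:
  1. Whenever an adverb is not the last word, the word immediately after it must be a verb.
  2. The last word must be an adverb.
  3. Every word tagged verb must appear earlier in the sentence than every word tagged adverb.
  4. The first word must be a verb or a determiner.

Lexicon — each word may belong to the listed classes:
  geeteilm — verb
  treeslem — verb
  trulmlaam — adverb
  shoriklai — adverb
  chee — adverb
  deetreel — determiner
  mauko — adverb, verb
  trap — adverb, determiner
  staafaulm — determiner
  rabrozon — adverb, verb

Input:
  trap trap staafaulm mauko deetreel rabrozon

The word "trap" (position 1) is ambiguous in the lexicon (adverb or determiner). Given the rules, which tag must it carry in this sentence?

Candidates per position — 1:trap {adverb,determiner}; 2:trap {adverb,determiner}; 3:staafaulm {determiner}; 4:mauko {adverb,verb}; 5:deetreel {determiner}; 6:rabrozon {adverb,verb}.
At position 1, choosing adverb makes rule 1 impossible to satisfy; hence determiner.
At position 2, choosing adverb makes rule 1 impossible to satisfy; hence determiner.
At position 4, choosing adverb makes rule 1 impossible to satisfy; hence verb.
At position 6, choosing verb makes rule 2 impossible to satisfy; hence adverb.
So the tagging must be: determiner determiner determiner verb determiner adverb.
Checking: rule 1 holds; rule 2 holds; rule 3 holds; rule 4 holds.

determiner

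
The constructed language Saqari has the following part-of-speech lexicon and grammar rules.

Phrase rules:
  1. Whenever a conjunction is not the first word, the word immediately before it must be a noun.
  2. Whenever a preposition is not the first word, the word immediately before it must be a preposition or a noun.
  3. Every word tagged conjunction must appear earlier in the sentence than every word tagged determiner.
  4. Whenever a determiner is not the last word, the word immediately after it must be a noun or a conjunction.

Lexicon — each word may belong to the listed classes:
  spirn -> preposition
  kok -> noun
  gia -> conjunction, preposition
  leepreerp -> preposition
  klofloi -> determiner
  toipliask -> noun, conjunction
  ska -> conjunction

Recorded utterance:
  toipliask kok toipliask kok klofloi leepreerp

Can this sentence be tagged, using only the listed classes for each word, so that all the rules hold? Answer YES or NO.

NO

Candidates per position — 1:toipliask {noun,conjunction}; 2:kok {noun}; 3:toipliask {noun,conjunction}; 4:kok {noun}; 5:klofloi {determiner}; 6:leepreerp {preposition}.
Rule 2 cannot be satisfied by any choice of tags from the lexicon.
So there is no consistent tagging.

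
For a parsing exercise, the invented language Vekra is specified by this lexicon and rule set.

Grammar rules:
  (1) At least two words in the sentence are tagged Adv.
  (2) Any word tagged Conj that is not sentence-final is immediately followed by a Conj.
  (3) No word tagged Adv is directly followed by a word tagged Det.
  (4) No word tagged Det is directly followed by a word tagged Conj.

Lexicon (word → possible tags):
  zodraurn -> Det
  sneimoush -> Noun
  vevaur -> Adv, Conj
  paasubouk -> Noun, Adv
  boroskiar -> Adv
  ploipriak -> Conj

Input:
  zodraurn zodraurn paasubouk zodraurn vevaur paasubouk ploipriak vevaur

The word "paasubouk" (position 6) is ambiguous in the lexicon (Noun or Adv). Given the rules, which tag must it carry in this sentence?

Adv

Candidates per position — 1:zodraurn {Det}; 2:zodraurn {Det}; 3:paasubouk {Noun,Adv}; 4:zodraurn {Det}; 5:vevaur {Adv,Conj}; 6:paasubouk {Noun,Adv}; 7:ploipriak {Conj}; 8:vevaur {Adv,Conj}.
Position 3: Adv is ruled out by rule 3; that leaves Noun.
Position 5: Conj is ruled out by rule 2; that leaves Adv.
Position 8: Adv is ruled out by rule 2; that leaves Conj.
Position 6: Noun is ruled out by rule 1; that leaves Adv.
The unique satisfying tagging is: Det Det Noun Det Adv Adv Conj Conj.
Check: rule 1 ok; rule 2 ok; rule 3 ok; rule 4 ok.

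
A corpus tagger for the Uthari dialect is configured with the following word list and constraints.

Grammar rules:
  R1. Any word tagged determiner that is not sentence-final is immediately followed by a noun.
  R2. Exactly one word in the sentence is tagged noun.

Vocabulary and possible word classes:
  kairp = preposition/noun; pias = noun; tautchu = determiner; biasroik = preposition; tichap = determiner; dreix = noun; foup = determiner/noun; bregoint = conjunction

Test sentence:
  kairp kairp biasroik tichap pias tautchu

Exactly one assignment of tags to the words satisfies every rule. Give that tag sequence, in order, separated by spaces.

preposition preposition preposition determiner noun determiner

Candidates per position — 1:kairp {preposition,noun}; 2:kairp {preposition,noun}; 3:biasroik {preposition}; 4:tichap {determiner}; 5:pias {noun}; 6:tautchu {determiner}.
Position 1: tagging it noun would leave rule 2 unsatisfiable, so it must be preposition.
Position 2: tagging it noun would leave rule 2 unsatisfiable, so it must be preposition.
So the tagging must be: preposition preposition preposition determiner noun determiner.
Rule-by-rule: rule 1 satisfied; rule 2 satisfied.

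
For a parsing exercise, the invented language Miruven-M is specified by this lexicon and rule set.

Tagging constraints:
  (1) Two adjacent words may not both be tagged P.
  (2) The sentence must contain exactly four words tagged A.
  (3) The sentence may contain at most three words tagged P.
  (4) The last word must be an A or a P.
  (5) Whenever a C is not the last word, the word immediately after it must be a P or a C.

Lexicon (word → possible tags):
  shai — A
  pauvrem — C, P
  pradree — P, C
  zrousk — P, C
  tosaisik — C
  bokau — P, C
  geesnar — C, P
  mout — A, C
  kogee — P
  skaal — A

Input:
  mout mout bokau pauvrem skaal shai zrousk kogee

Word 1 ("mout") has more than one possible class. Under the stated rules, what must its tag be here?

A

Candidates per position — 1:mout {A,C}; 2:mout {A,C}; 3:bokau {P,C}; 4:pauvrem {C,P}; 5:skaal {A}; 6:shai {A}; 7:zrousk {P,C}; 8:kogee {P}.
Position 1: tagging it C would leave rule 2 unsatisfiable, so it must be A.
Position 2: tagging it C would leave rule 2 unsatisfiable, so it must be A.
Position 4: tagging it C would leave rule 5 unsatisfiable, so it must be P.
Position 7: tagging it P would leave rule 1 unsatisfiable, so it must be C.
Position 3: tagging it P would leave rule 1 unsatisfiable, so it must be C.
So the tagging must be: A A C P A A C P.
Check: rule 1 holds; rule 2 holds; rule 3 holds; rule 4 holds; rule 5 holds.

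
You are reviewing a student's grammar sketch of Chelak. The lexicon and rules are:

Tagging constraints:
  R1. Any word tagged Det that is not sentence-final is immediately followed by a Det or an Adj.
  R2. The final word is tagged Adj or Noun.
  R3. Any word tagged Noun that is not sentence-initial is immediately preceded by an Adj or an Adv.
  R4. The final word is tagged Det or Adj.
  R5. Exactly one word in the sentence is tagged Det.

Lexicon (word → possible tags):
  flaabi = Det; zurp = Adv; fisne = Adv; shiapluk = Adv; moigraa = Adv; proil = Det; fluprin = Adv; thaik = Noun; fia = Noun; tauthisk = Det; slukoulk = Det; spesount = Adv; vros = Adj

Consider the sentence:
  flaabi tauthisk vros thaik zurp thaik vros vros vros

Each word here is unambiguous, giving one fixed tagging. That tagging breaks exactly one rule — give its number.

5

Fixed tagging: Det Det Adj Noun Adv Noun Adj Adj Adj.
Rule check: R1 holds, R2 holds, R3 holds, R4 holds, R5 violated.
Only rule 5 fails.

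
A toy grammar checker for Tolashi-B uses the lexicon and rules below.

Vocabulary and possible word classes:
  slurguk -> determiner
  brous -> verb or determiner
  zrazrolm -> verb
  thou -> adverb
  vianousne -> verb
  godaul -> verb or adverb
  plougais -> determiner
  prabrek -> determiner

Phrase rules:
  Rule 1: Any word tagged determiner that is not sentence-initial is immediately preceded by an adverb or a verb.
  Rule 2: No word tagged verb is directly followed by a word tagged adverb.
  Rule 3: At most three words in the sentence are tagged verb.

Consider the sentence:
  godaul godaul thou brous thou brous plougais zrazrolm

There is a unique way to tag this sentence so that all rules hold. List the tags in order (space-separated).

Candidates per position — 1:godaul {verb,adverb}; 2:godaul {verb,adverb}; 3:thou {adverb}; 4:brous {verb,determiner}; 5:thou {adverb}; 6:brous {verb,determiner}; 7:plougais {determiner}; 8:zrazrolm {verb}.
Word 1 cannot be verb — rule 2 would then fail for every completion. It is adverb.
Word 2 cannot be verb — rule 2 would then fail for every completion. It is adverb.
Word 4 cannot be verb — rule 2 would then fail for every completion. It is determiner.
Word 6 cannot be determiner — rule 1 would then fail for every completion. It is verb.
So the tagging must be: adverb adverb adverb determiner adverb verb determiner verb.
Rule-by-rule: rule 1 holds; rule 2 holds; rule 3 holds.

adverb adverb adverb determiner adverb verb determiner verb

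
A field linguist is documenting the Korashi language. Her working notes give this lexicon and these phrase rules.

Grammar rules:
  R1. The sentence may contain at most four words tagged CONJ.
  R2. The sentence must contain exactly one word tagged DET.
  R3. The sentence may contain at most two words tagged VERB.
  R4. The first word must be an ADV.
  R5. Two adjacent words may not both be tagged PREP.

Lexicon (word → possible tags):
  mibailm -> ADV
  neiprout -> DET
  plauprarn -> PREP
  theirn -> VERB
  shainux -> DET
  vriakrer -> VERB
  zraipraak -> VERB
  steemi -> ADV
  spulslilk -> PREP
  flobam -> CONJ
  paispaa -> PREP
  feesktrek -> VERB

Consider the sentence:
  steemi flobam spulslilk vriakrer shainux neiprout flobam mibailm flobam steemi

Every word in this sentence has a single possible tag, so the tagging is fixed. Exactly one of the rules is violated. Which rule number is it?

Fixed tagging: ADV CONJ PREP VERB DET DET CONJ ADV CONJ ADV.
Applying the rules: R1 ✓, R2 ✗, R3 ✓, R4 ✓, R5 ✓.
Only rule 2 fails.

2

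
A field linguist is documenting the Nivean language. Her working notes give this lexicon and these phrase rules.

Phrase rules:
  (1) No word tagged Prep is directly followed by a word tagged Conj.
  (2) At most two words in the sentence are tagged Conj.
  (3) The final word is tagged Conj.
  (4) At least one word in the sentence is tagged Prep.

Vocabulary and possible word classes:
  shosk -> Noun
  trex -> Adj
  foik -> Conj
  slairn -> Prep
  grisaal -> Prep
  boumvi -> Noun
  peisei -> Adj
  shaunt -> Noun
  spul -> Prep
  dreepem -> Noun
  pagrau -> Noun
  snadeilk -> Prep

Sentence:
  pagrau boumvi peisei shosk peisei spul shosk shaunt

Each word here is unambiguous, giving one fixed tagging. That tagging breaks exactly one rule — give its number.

3

Fixed tagging: Noun Noun Adj Noun Adj Prep Noun Noun.
Applying the rules: R1 ok, R2 ok, R3 fails, R4 ok.
Only rule 3 fails.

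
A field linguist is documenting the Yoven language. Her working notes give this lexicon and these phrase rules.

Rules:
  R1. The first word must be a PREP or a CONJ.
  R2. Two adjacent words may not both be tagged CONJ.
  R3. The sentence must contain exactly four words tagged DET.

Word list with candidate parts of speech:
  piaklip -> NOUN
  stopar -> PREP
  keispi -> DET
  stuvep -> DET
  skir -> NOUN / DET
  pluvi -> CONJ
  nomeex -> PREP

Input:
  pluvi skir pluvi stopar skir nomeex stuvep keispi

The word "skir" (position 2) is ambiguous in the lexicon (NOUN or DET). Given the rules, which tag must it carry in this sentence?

Candidates per position — 1:pluvi {CONJ}; 2:skir {NOUN,DET}; 3:pluvi {CONJ}; 4:stopar {PREP}; 5:skir {NOUN,DET}; 6:nomeex {PREP}; 7:stuvep {DET}; 8:keispi {DET}.
Position 2: NOUN is ruled out by rule 3; that leaves DET.
Position 5: NOUN is ruled out by rule 3; that leaves DET.
The unique satisfying tagging is: CONJ DET CONJ PREP DET PREP DET DET.
Rule-by-rule: rule 1 ✓; rule 2 ✓; rule 3 ✓.

DET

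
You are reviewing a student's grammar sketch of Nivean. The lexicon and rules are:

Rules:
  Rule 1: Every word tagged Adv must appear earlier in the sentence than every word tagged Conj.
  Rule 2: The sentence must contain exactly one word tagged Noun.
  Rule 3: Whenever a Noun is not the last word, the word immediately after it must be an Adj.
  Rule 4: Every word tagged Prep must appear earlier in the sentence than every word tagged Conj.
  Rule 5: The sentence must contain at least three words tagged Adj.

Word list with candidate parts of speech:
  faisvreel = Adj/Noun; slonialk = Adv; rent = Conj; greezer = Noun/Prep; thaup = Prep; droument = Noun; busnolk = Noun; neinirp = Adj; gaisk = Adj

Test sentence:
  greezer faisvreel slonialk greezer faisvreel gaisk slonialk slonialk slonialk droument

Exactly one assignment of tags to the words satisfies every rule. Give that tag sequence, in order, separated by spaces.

Prep Adj Adv Prep Adj Adj Adv Adv Adv Noun

Candidates per position — 1:greezer {Noun,Prep}; 2:faisvreel {Adj,Noun}; 3:slonialk {Adv}; 4:greezer {Noun,Prep}; 5:faisvreel {Adj,Noun}; 6:gaisk {Adj}; 7:slonialk {Adv}; 8:slonialk {Adv}; 9:slonialk {Adv}; 10:droument {Noun}.
Position 1: Noun is ruled out by rule 2; that leaves Prep.
Position 2: Noun is ruled out by rule 2; that leaves Adj.
Position 4: Noun is ruled out by rule 2; that leaves Prep.
Position 5: Noun is ruled out by rule 2; that leaves Adj.
That leaves exactly one tagging: Prep Adj Adv Prep Adj Adj Adv Adv Adv Noun.
Verifying each rule — rule 1 satisfied; rule 2 satisfied; rule 3 satisfied; rule 4 satisfied; rule 5 satisfied.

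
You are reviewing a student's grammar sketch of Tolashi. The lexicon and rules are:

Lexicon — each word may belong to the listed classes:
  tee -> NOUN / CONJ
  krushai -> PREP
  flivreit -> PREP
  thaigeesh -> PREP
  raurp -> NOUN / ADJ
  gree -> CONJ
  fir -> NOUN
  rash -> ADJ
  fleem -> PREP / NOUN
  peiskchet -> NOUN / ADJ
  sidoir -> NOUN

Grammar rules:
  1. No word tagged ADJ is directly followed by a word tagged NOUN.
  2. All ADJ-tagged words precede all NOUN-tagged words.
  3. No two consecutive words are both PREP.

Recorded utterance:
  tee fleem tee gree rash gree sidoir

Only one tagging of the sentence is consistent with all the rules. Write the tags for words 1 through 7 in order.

Candidates per position — 1:tee {NOUN,CONJ}; 2:fleem {PREP,NOUN}; 3:tee {NOUN,CONJ}; 4:gree {CONJ}; 5:rash {ADJ}; 6:gree {CONJ}; 7:sidoir {NOUN}.
At position 1, choosing NOUN makes rule 2 impossible to satisfy; hence CONJ.
At position 2, choosing NOUN makes rule 2 impossible to satisfy; hence PREP.
At position 3, choosing NOUN makes rule 2 impossible to satisfy; hence CONJ.
So the tagging must be: CONJ PREP CONJ CONJ ADJ CONJ NOUN.
Verifying each rule — rule 1 ok; rule 2 ok; rule 3 ok.

CONJ PREP CONJ CONJ ADJ CONJ NOUN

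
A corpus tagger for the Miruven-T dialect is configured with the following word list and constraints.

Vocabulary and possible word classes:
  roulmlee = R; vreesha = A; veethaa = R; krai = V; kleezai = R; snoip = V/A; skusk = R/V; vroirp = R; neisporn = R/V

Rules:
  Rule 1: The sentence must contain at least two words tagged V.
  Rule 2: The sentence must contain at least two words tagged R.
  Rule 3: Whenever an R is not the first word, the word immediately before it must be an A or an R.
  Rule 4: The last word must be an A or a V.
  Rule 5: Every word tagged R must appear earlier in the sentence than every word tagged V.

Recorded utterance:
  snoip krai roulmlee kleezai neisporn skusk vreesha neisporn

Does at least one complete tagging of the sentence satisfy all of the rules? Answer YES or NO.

Candidates per position — 1:snoip {V,A}; 2:krai {V}; 3:roulmlee {R}; 4:kleezai {R}; 5:neisporn {R,V}; 6:skusk {R,V}; 7:vreesha {A}; 8:neisporn {R,V}.
Rule 3 cannot be satisfied by any choice of tags from the lexicon.
So there is no consistent tagging.

NO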